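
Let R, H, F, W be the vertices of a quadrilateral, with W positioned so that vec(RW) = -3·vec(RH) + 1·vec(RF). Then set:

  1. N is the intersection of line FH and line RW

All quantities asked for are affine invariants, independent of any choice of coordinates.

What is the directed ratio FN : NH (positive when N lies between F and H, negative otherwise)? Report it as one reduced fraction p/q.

Work in coordinates with R = (0, 0), H = (1, 0), F = (0, 1), W = (-3, 1).
1. N is the intersection of line FH and line RW ⇒ N = (3/2, -1/2)
N = F + t·(H−F) with t = 3/2, so FN:NH = t:(1−t) = 3/2:-1/2

FN:NH = -3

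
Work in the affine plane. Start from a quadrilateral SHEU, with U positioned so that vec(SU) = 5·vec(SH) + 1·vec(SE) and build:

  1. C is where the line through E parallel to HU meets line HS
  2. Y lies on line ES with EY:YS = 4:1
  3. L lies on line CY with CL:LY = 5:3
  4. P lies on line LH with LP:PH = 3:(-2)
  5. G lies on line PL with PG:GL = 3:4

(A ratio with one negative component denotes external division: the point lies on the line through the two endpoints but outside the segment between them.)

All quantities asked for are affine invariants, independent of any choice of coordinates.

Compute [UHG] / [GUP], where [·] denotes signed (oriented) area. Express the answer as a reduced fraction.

Choose coordinates S = (0, 0), H = (1, 0), E = (0, 1), U = (5, 1).
1. C is where the line through E parallel to HU meets line HS ⇒ C = (-4, 0)
2. Y lies on line ES with EY:YS = 4:1 ⇒ Y = (0, 1/5)
3. L lies on line CY with CL:LY = 5:3 ⇒ L = (-3/2, 1/8)
4. P lies on line LH with LP:PH = 3:(-2) ⇒ P = (6, -1/4)
5. G lies on line PL with PG:GL = 3:4 ⇒ G = (39/14, -5/56)
2·[UHG] = 15/7, 2·[GUP] = -27/7
[UHG]:[GUP] = 15/7:-27/7 = -5/9

[UHG]:[GUP] = -5/9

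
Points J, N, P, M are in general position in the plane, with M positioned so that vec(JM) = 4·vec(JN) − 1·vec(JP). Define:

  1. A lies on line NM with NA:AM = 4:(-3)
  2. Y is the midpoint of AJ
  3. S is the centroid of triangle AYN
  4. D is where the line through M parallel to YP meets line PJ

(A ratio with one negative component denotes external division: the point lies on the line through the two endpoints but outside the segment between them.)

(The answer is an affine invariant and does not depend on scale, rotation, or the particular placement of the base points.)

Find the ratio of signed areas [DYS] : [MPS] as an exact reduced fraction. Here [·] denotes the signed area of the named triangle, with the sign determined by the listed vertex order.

[DYS]:[MPS] = -37/65

Assign J = (0, 0), N = (1, 0), P = (0, 1), M = (4, -1) — the answer is frame-independent, so this choice is without loss of generality.
1. A lies on line NM with NA:AM = 4:(-3) ⇒ A = (13, -4)
2. Y is the midpoint of AJ ⇒ Y = (13/2, -2)
3. S is the centroid of triangle AYN ⇒ S = (41/6, -2)
4. D is where the line through M parallel to YP meets line PJ ⇒ D = (0, 11/13)
2·[DYS] = 37/39, 2·[MPS] = -5/3
[DYS]:[MPS] = 37/39:-5/3 = -37/65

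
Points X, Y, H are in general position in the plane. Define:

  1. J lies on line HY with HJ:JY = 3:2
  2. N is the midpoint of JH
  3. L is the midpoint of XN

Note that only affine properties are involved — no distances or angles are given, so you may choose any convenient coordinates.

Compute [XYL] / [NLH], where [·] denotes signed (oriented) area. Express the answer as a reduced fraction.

Work in coordinates with X = (0, 0), Y = (1, 0), H = (0, 1).
1. J lies on line HY with HJ:JY = 3:2 ⇒ J = (3/5, 2/5)
2. N is the midpoint of JH ⇒ N = (3/10, 7/10)
3. L is the midpoint of XN ⇒ L = (3/20, 7/20)
2·[XYL] = 7/20, 2·[NLH] = -3/20
[XYL]:[NLH] = 7/20:-3/20 = -7/3

[XYL]:[NLH] = -7/3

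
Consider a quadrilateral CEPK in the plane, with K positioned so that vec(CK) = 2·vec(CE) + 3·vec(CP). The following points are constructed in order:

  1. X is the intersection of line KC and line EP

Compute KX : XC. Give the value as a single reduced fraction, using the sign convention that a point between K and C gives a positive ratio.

KX:XC = 4

Work in coordinates with C = (0, 0), E = (1, 0), P = (0, 1), K = (2, 3).
1. X is the intersection of line KC and line EP ⇒ X = (2/5, 3/5)
X = K + t·(C−K) with t = 4/5, so KX:XC = t:(1−t) = 4/5:1/5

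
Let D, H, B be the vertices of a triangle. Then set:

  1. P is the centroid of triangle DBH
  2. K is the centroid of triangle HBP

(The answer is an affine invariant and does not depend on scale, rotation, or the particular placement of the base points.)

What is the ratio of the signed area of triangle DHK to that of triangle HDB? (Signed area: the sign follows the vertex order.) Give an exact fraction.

Choose coordinates D = (0, 0), H = (1, 0), B = (0, 1).
1. P is the centroid of triangle DBH ⇒ P = (1/3, 1/3)
2. K is the centroid of triangle HBP ⇒ K = (4/9, 4/9)
2·[DHK] = 4/9, 2·[HDB] = -1
[DHK]:[HDB] = 4/9:-1 = -4/9

[DHK]:[HDB] = -4/9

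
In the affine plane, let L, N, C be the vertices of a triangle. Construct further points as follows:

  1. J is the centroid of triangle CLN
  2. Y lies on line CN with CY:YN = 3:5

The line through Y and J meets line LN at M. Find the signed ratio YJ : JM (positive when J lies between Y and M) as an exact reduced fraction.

YJ:JM = 7/8

Assign L = (0, 0), N = (1, 0), C = (0, 1) — the answer is frame-independent, so this choice is without loss of generality.
1. J is the centroid of triangle CLN ⇒ J = (1/3, 1/3)
2. Y lies on line CN with CY:YN = 3:5 ⇒ Y = (3/8, 5/8)
line YJ meets LN at M = (2/7, 0)
J = Y + t·(M−Y) with t = 7/15, so YJ:JM = 7/15:8/15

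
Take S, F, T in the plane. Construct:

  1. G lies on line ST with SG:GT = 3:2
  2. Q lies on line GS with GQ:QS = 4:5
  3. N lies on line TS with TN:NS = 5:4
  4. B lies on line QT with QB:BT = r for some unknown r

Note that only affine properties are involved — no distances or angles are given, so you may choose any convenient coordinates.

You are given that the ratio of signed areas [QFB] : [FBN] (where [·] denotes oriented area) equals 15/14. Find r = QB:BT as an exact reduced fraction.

r = -5/3

Choose coordinates S = (0, 0), F = (1, 0), T = (0, 1).
1. G lies on line ST with SG:GT = 3:2 ⇒ G = (0, 3/5)
2. Q lies on line GS with GQ:QS = 4:5 ⇒ Q = (0, 1/3)
3. N lies on line TS with TN:NS = 5:4 ⇒ N = (0, 4/9)
4. With QB:BT = r, write λ = r/(r+1) so B = Q + λ·(T−Q); B is affine-linear in λ
Every point depending on B is an affine combination of B and λ-independent points, so each such coordinate is linear in λ; the λ² term in each signed area is a multiple of (T−Q)×(T−Q) = 0, so 2·[QFB] and 2·[FBN] are each linear in λ. Evaluating at λ=0 and λ=1:
  2·[QFB] = 2/3·λ,   2·[FBN] = 2/3·λ − 1/9
So [QFB]:[FBN] = (2/3·λ) / (2/3·λ − 1/9). Setting this equal to 15/14:
  2/3·λ = 15/14·(2/3·λ − 1/9)  ⇒  λ = 5/2
Then r = λ/(1−λ) = (5/2)/(-3/2) = -5/3. Check: with r = -5/3, B = (0, 2) and [QFB]:[FBN] = 15/14 as required.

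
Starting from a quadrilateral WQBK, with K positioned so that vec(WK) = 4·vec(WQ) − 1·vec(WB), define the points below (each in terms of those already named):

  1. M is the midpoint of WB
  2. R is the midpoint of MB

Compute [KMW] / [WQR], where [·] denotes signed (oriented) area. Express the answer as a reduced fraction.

[KMW]:[WQR] = 8/3

Choose coordinates W = (0, 0), Q = (1, 0), B = (0, 1), K = (4, -1).
1. M is the midpoint of WB ⇒ M = (0, 1/2)
2. R is the midpoint of MB ⇒ R = (0, 3/4)
2·[KMW] = 2, 2·[WQR] = 3/4
[KMW]:[WQR] = 2:3/4 = 8/3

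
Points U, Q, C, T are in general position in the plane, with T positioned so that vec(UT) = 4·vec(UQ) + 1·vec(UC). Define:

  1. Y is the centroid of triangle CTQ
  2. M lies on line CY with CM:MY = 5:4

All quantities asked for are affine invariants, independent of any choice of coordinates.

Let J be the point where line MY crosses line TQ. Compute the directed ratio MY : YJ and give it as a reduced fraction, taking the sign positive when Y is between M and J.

MY:YJ = 8/9

Choose coordinates U = (0, 0), Q = (1, 0), C = (0, 1), T = (4, 1).
1. Y is the centroid of triangle CTQ ⇒ Y = (5/3, 2/3)
2. M lies on line CY with CM:MY = 5:4 ⇒ M = (25/27, 22/27)
line MY meets TQ at J = (5/2, 1/2)
Y = M + t·(J−M) with t = 8/17, so MY:YJ = 8/17:9/17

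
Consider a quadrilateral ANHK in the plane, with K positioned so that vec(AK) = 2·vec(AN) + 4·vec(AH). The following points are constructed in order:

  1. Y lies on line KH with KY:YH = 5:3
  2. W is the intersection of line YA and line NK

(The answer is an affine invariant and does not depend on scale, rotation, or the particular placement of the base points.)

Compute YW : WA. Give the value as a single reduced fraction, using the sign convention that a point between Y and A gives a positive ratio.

Assign A = (0, 0), N = (1, 0), H = (0, 1), K = (2, 4) — the answer is frame-independent, so this choice is without loss of generality.
1. Y lies on line KH with KY:YH = 5:3 ⇒ Y = (3/4, 17/8)
2. W is the intersection of line YA and line NK ⇒ W = (24/7, 68/7)
W = Y + t·(A−Y) with t = -25/7, so YW:WA = t:(1−t) = -25/7:32/7

YW:WA = -25/32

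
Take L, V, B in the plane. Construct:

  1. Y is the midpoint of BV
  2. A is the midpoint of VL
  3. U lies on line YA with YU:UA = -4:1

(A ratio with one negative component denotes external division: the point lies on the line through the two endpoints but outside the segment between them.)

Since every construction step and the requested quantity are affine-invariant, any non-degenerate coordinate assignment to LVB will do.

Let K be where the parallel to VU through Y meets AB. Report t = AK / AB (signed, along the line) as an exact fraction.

Assign L = (0, 0), V = (1, 0), B = (0, 1) — the answer is frame-independent, so this choice is without loss of generality.
1. Y is the midpoint of BV ⇒ Y = (1/2, 1/2)
2. A is the midpoint of VL ⇒ A = (1/2, 0)
3. U lies on line YA with YU:UA = -4:1 ⇒ U = (1/2, -1/6)
through Y parallel to VU: direction (-1/2, -1/6); meets AB at K = (2/7, 3/7)
K = A + t·(B−A) with t = 3/7

t = 3/7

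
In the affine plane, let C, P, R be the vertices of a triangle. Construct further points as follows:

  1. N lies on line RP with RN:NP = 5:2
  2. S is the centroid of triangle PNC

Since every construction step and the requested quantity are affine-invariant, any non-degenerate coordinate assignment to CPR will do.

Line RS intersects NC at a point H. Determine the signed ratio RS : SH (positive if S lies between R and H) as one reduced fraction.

Assign C = (0, 0), P = (1, 0), R = (0, 1) — the answer is frame-independent, so this choice is without loss of generality.
1. N lies on line RP with RN:NP = 5:2 ⇒ N = (5/7, 2/7)
2. S is the centroid of triangle PNC ⇒ S = (4/7, 2/21)
line RS meets NC at H = (60/119, 24/119)
S = R + t·(H−R) with t = 17/15, so RS:SH = 17/15:-2/15

RS:SH = -17/2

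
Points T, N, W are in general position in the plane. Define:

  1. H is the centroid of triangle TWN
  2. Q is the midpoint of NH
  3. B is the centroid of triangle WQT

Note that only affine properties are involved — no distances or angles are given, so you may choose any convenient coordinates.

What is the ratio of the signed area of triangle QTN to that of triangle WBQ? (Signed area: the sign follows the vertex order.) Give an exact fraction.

Assign T = (0, 0), N = (1, 0), W = (0, 1) — the answer is frame-independent, so this choice is without loss of generality.
1. H is the centroid of triangle TWN ⇒ H = (1/3, 1/3)
2. Q is the midpoint of NH ⇒ Q = (2/3, 1/6)
3. B is the centroid of triangle WQT ⇒ B = (2/9, 7/18)
2·[QTN] = 1/6, 2·[WBQ] = 2/9
[QTN]:[WBQ] = 1/6:2/9 = 3/4

[QTN]:[WBQ] = 3/4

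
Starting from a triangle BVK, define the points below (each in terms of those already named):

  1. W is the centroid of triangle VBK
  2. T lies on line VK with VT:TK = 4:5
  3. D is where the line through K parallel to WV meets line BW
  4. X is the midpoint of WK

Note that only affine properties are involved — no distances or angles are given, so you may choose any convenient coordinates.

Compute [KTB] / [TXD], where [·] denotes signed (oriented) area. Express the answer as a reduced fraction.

[KTB]:[TXD] = 5

Work in coordinates with B = (0, 0), V = (1, 0), K = (0, 1).
1. W is the centroid of triangle VBK ⇒ W = (1/3, 1/3)
2. T lies on line VK with VT:TK = 4:5 ⇒ T = (5/9, 4/9)
3. D is where the line through K parallel to WV meets line BW ⇒ D = (2/3, 2/3)
4. X is the midpoint of WK ⇒ X = (1/6, 2/3)
2·[KTB] = -5/9, 2·[TXD] = -1/9
[KTB]:[TXD] = -5/9:-1/9 = 5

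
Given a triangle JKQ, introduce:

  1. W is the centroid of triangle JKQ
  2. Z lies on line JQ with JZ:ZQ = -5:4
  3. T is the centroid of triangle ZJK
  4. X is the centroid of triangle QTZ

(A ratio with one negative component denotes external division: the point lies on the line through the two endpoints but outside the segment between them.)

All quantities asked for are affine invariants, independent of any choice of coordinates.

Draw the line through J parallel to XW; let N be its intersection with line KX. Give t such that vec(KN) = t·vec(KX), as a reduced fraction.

Work in coordinates with J = (0, 0), K = (1, 0), Q = (0, 1).
1. W is the centroid of triangle JKQ ⇒ W = (1/3, 1/3)
2. Z lies on line JQ with JZ:ZQ = -5:4 ⇒ Z = (0, 5)
3. T is the centroid of triangle ZJK ⇒ T = (1/3, 5/3)
4. X is the centroid of triangle QTZ ⇒ X = (1/9, 23/9)
through J parallel to XW: direction (2/9, -20/9); meets KX at N = (-23/57, 230/57)
N = K + t·(X−K) with t = 30/19

t = 30/19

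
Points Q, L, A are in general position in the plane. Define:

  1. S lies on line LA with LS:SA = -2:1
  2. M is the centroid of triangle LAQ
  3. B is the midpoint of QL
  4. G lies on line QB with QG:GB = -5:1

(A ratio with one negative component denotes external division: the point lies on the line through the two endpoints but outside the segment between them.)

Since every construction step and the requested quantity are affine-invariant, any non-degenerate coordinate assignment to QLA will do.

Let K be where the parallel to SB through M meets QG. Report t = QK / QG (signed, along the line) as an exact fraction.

t = 14/15

Set Q = (0, 0), L = (1, 0), A = (0, 1); any affine frame gives the same invariant.
1. S lies on line LA with LS:SA = -2:1 ⇒ S = (-1, 2)
2. M is the centroid of triangle LAQ ⇒ M = (1/3, 1/3)
3. B is the midpoint of QL ⇒ B = (1/2, 0)
4. G lies on line QB with QG:GB = -5:1 ⇒ G = (5/8, 0)
through M parallel to SB: direction (3/2, -2); meets QG at K = (7/12, 0)
K = Q + t·(G−Q) with t = 14/15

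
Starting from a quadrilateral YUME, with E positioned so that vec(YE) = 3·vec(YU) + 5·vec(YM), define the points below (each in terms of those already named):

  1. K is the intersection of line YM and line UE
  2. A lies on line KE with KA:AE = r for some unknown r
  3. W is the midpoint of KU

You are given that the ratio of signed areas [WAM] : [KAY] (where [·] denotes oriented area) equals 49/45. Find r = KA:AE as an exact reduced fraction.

r = 3

Set Y = (0, 0), U = (1, 0), M = (0, 1), E = (3, 5); any affine frame gives the same invariant.
1. K is the intersection of line YM and line UE ⇒ K = (0, -5/2)
2. With KA:AE = r, write λ = r/(r+1) so A = K + λ·(E−K); A is affine-linear in λ
3. W is the midpoint of KU ⇒ W = (1/2, -5/4)
Every point depending on A is an affine combination of A and λ-independent points, so each such coordinate is linear in λ; the λ² term in each signed area is a multiple of (E−K)×(E−K) = 0, so 2·[WAM] and 2·[KAY] are each linear in λ. Evaluating at λ=0 and λ=1:
  2·[WAM] = 21/2·λ − 7/4,   2·[KAY] = 15/2·λ
So [WAM]:[KAY] = (21/2·λ − 7/4) / (15/2·λ). Setting this equal to 49/45:
  21/2·λ − 7/4 = 49/45·(15/2·λ)  ⇒  λ = 3/4
Then r = λ/(1−λ) = (3/4)/(1/4) = 3. Check: with r = 3, A = (9/4, 25/8) and [WAM]:[KAY] = 49/45 as required.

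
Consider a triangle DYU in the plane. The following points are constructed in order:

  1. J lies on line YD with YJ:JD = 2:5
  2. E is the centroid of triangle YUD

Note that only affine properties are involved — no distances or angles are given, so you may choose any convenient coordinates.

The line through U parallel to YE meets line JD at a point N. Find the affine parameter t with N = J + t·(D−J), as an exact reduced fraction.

Choose coordinates D = (0, 0), Y = (1, 0), U = (0, 1).
1. J lies on line YD with YJ:JD = 2:5 ⇒ J = (5/7, 0)
2. E is the centroid of triangle YUD ⇒ E = (1/3, 1/3)
through U parallel to YE: direction (-2/3, 1/3); meets JD at N = (2, 0)
N = J + t·(D−J) with t = -9/5

t = -9/5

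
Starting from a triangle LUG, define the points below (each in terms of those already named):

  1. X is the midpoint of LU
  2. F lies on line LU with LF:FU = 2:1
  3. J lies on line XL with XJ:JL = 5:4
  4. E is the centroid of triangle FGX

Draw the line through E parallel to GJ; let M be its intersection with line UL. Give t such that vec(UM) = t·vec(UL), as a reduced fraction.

Set L = (0, 0), U = (1, 0), G = (0, 1); any affine frame gives the same invariant.
1. X is the midpoint of LU ⇒ X = (1/2, 0)
2. F lies on line LU with LF:FU = 2:1 ⇒ F = (2/3, 0)
3. J lies on line XL with XJ:JL = 5:4 ⇒ J = (2/9, 0)
4. E is the centroid of triangle FGX ⇒ E = (7/18, 1/3)
through E parallel to GJ: direction (2/9, -1); meets UL at M = (25/54, 0)
M = U + t·(L−U) with t = 29/54

t = 29/54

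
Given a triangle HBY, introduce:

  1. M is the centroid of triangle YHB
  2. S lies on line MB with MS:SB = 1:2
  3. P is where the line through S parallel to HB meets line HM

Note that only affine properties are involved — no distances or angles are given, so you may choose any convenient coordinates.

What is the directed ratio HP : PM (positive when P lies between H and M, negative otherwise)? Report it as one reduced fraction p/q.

Choose coordinates H = (0, 0), B = (1, 0), Y = (0, 1).
1. M is the centroid of triangle YHB ⇒ M = (1/3, 1/3)
2. S lies on line MB with MS:SB = 1:2 ⇒ S = (5/9, 2/9)
3. P is where the line through S parallel to HB meets line HM ⇒ P = (2/9, 2/9)
P = H + t·(M−H) with t = 2/3, so HP:PM = t:(1−t) = 2/3:1/3

HP:PM = 2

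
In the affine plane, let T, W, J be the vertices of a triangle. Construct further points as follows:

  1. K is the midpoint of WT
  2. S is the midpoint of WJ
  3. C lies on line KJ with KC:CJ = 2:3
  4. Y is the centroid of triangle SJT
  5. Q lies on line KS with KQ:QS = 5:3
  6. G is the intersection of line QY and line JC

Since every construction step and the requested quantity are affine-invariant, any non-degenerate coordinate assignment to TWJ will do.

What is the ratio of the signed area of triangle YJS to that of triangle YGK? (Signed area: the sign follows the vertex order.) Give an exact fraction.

Set T = (0, 0), W = (1, 0), J = (0, 1); any affine frame gives the same invariant.
1. K is the midpoint of WT ⇒ K = (1/2, 0)
2. S is the midpoint of WJ ⇒ S = (1/2, 1/2)
3. C lies on line KJ with KC:CJ = 2:3 ⇒ C = (3/10, 2/5)
4. Y is the centroid of triangle SJT ⇒ Y = (1/6, 1/2)
5. Q lies on line KS with KQ:QS = 5:3 ⇒ Q = (1/2, 5/16)
6. G is the intersection of line QY and line JC ⇒ G = (13/46, 10/23)
2·[YJS] = -1/6, 2·[YGK] = -5/138
[YJS]:[YGK] = -1/6:-5/138 = 23/5

[YJS]:[YGK] = 23/5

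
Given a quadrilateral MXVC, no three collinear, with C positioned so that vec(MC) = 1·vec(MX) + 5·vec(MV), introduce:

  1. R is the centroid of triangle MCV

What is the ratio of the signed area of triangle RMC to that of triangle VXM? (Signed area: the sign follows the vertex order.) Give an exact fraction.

[RMC]:[VXM] = -1/3

Set M = (0, 0), X = (1, 0), V = (0, 1), C = (1, 5); any affine frame gives the same invariant.
1. R is the centroid of triangle MCV ⇒ R = (1/3, 2)
2·[RMC] = 1/3, 2·[VXM] = -1
[RMC]:[VXM] = 1/3:-1 = -1/3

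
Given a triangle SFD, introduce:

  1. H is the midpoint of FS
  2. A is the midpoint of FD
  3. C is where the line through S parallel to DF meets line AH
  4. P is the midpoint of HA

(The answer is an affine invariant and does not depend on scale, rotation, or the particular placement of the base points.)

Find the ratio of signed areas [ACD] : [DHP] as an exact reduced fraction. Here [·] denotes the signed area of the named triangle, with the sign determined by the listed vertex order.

Work in coordinates with S = (0, 0), F = (1, 0), D = (0, 1).
1. H is the midpoint of FS ⇒ H = (1/2, 0)
2. A is the midpoint of FD ⇒ A = (1/2, 1/2)
3. C is where the line through S parallel to DF meets line AH ⇒ C = (1/2, -1/2)
4. P is the midpoint of HA ⇒ P = (1/2, 1/4)
2·[ACD] = -1/2, 2·[DHP] = 1/8
[ACD]:[DHP] = -1/2:1/8 = -4

[ACD]:[DHP] = -4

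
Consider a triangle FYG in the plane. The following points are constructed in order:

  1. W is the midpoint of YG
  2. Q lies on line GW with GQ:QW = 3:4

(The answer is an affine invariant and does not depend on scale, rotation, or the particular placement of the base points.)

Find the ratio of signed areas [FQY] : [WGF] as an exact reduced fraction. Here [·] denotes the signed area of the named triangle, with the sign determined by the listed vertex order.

[FQY]:[WGF] = -11/7

Work in coordinates with F = (0, 0), Y = (1, 0), G = (0, 1).
1. W is the midpoint of YG ⇒ W = (1/2, 1/2)
2. Q lies on line GW with GQ:QW = 3:4 ⇒ Q = (3/14, 11/14)
2·[FQY] = -11/14, 2·[WGF] = 1/2
[FQY]:[WGF] = -11/14:1/2 = -11/7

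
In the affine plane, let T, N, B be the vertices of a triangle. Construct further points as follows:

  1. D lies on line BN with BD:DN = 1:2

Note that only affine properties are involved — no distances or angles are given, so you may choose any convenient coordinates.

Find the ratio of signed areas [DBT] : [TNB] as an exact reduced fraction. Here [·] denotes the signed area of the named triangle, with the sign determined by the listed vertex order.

[DBT]:[TNB] = 1/3

Assign T = (0, 0), N = (1, 0), B = (0, 1) — the answer is frame-independent, so this choice is without loss of generality.
1. D lies on line BN with BD:DN = 1:2 ⇒ D = (1/3, 2/3)
2·[DBT] = 1/3, 2·[TNB] = 1
[DBT]:[TNB] = 1/3:1 = 1/3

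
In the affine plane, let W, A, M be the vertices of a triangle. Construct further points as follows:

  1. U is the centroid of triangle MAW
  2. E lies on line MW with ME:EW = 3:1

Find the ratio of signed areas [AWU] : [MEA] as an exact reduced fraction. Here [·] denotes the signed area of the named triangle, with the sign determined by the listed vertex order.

Set W = (0, 0), A = (1, 0), M = (0, 1); any affine frame gives the same invariant.
1. U is the centroid of triangle MAW ⇒ U = (1/3, 1/3)
2. E lies on line MW with ME:EW = 3:1 ⇒ E = (0, 1/4)
2·[AWU] = -1/3, 2·[MEA] = 3/4
[AWU]:[MEA] = -1/3:3/4 = -4/9

[AWU]:[MEA] = -4/9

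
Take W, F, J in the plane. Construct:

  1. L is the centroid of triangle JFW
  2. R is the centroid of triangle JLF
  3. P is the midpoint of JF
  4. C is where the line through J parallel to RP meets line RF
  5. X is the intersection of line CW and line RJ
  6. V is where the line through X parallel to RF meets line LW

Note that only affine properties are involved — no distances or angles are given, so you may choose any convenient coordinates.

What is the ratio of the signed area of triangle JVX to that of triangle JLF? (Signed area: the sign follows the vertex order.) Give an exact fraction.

[JVX]:[JLF] = 4/27

Work in coordinates with W = (0, 0), F = (1, 0), J = (0, 1).
1. L is the centroid of triangle JFW ⇒ L = (1/3, 1/3)
2. R is the centroid of triangle JLF ⇒ R = (4/9, 4/9)
3. P is the midpoint of JF ⇒ P = (1/2, 1/2)
4. C is where the line through J parallel to RP meets line RF ⇒ C = (-1/9, 8/9)
5. X is the intersection of line CW and line RJ ⇒ X = (-4/27, 32/27)
6. V is where the line through X parallel to RF meets line LW ⇒ V = (16/27, 16/27)
2·[JVX] = 4/81, 2·[JLF] = 1/3
[JVX]:[JLF] = 4/81:1/3 = 4/27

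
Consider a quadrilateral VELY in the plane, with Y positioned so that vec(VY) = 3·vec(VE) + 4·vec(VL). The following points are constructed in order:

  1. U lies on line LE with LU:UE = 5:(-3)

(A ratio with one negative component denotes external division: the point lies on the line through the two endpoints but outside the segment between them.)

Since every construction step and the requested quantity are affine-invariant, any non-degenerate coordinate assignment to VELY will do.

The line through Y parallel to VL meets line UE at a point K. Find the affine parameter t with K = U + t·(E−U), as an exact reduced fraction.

t = -1/3

Set V = (0, 0), E = (1, 0), L = (0, 1), Y = (3, 4); any affine frame gives the same invariant.
1. U lies on line LE with LU:UE = 5:(-3) ⇒ U = (5/2, -3/2)
through Y parallel to VL: direction (0, 1); meets UE at K = (3, -2)
K = U + t·(E−U) with t = -1/3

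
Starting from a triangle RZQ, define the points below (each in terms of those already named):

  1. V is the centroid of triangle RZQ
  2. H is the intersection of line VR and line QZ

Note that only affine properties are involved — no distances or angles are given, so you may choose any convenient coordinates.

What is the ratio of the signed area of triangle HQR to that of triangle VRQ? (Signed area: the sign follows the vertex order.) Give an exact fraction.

[HQR]:[VRQ] = -3/2

Choose coordinates R = (0, 0), Z = (1, 0), Q = (0, 1).
1. V is the centroid of triangle RZQ ⇒ V = (1/3, 1/3)
2. H is the intersection of line VR and line QZ ⇒ H = (1/2, 1/2)
2·[HQR] = 1/2, 2·[VRQ] = -1/3
[HQR]:[VRQ] = 1/2:-1/3 = -3/2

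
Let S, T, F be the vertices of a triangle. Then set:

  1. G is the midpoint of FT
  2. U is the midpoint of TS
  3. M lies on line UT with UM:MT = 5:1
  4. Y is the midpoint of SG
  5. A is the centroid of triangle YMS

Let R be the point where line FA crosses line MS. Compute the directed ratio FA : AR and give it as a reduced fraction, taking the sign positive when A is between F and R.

Assign S = (0, 0), T = (1, 0), F = (0, 1) — the answer is frame-independent, so this choice is without loss of generality.
1. G is the midpoint of FT ⇒ G = (1/2, 1/2)
2. U is the midpoint of TS ⇒ U = (1/2, 0)
3. M lies on line UT with UM:MT = 5:1 ⇒ M = (11/12, 0)
4. Y is the midpoint of SG ⇒ Y = (1/4, 1/4)
5. A is the centroid of triangle YMS ⇒ A = (7/18, 1/12)
line FA meets MS at R = (14/33, 0)
A = F + t·(R−F) with t = 11/12, so FA:AR = 11/12:1/12

FA:AR = 11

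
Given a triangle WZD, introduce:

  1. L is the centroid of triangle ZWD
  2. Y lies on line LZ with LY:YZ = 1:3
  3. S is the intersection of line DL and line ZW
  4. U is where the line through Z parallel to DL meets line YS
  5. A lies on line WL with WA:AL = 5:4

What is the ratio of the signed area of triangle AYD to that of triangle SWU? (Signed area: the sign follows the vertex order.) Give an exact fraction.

[AYD]:[SWU] = -29/54

Assign W = (0, 0), Z = (1, 0), D = (0, 1) — the answer is frame-independent, so this choice is without loss of generality.
1. L is the centroid of triangle ZWD ⇒ L = (1/3, 1/3)
2. Y lies on line LZ with LY:YZ = 1:3 ⇒ Y = (1/2, 1/4)
3. S is the intersection of line DL and line ZW ⇒ S = (1/2, 0)
4. U is where the line through Z parallel to DL meets line YS ⇒ U = (1/2, 1)
5. A lies on line WL with WA:AL = 5:4 ⇒ A = (5/27, 5/27)
2·[AYD] = 29/108, 2·[SWU] = -1/2
[AYD]:[SWU] = 29/108:-1/2 = -29/54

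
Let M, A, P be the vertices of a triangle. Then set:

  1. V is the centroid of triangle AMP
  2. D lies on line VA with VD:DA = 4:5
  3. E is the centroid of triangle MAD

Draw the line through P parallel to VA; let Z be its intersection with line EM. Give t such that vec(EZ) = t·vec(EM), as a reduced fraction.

Choose coordinates M = (0, 0), A = (1, 0), P = (0, 1).
1. V is the centroid of triangle AMP ⇒ V = (1/3, 1/3)
2. D lies on line VA with VD:DA = 4:5 ⇒ D = (17/27, 5/27)
3. E is the centroid of triangle MAD ⇒ E = (44/81, 5/81)
through P parallel to VA: direction (2/3, -1/3); meets EM at Z = (44/27, 5/27)
Z = E + t·(M−E) with t = -2

t = -2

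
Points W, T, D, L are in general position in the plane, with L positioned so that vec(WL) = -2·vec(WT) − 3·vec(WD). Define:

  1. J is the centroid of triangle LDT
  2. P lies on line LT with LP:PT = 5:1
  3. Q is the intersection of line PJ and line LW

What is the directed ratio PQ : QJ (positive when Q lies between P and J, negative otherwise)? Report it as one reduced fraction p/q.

PQ:QJ = -15/2

Assign W = (0, 0), T = (1, 0), D = (0, 1), L = (-2, -3) — the answer is frame-independent, so this choice is without loss of generality.
1. J is the centroid of triangle LDT ⇒ J = (-1/3, -2/3)
2. P lies on line LT with LP:PT = 5:1 ⇒ P = (1/2, -1/2)
3. Q is the intersection of line PJ and line LW ⇒ Q = (-6/13, -9/13)
Q = P + t·(J−P) with t = 15/13, so PQ:QJ = t:(1−t) = 15/13:-2/13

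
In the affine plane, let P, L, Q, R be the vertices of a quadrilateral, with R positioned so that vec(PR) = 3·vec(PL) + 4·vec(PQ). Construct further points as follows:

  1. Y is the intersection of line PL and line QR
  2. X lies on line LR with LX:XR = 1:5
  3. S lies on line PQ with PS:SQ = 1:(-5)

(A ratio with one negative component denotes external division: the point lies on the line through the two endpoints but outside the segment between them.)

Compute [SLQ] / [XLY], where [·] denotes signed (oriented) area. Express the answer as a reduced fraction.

[SLQ]:[XLY] = -15/16

Assign P = (0, 0), L = (1, 0), Q = (0, 1), R = (3, 4) — the answer is frame-independent, so this choice is without loss of generality.
1. Y is the intersection of line PL and line QR ⇒ Y = (-1, 0)
2. X lies on line LR with LX:XR = 1:5 ⇒ X = (4/3, 2/3)
3. S lies on line PQ with PS:SQ = 1:(-5) ⇒ S = (0, -1/4)
2·[SLQ] = 5/4, 2·[XLY] = -4/3
[SLQ]:[XLY] = 5/4:-4/3 = -15/16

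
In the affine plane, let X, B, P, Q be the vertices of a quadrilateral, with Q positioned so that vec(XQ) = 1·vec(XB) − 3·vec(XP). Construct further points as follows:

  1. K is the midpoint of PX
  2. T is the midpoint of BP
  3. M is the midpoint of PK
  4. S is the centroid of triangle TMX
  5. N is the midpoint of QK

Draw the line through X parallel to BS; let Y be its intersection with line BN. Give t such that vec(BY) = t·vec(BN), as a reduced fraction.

t = 1/3

Set X = (0, 0), B = (1, 0), P = (0, 1), Q = (1, -3); any affine frame gives the same invariant.
1. K is the midpoint of PX ⇒ K = (0, 1/2)
2. T is the midpoint of BP ⇒ T = (1/2, 1/2)
3. M is the midpoint of PK ⇒ M = (0, 3/4)
4. S is the centroid of triangle TMX ⇒ S = (1/6, 5/12)
5. N is the midpoint of QK ⇒ N = (1/2, -5/4)
through X parallel to BS: direction (-5/6, 5/12); meets BN at Y = (5/6, -5/12)
Y = B + t·(N−B) with t = 1/3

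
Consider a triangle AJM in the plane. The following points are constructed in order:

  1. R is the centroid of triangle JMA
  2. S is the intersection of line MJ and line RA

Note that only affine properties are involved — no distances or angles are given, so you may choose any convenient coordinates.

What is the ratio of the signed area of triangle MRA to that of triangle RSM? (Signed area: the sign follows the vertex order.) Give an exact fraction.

Work in coordinates with A = (0, 0), J = (1, 0), M = (0, 1).
1. R is the centroid of triangle JMA ⇒ R = (1/3, 1/3)
2. S is the intersection of line MJ and line RA ⇒ S = (1/2, 1/2)
2·[MRA] = -1/3, 2·[RSM] = 1/6
[MRA]:[RSM] = -1/3:1/6 = -2

[MRA]:[RSM] = -2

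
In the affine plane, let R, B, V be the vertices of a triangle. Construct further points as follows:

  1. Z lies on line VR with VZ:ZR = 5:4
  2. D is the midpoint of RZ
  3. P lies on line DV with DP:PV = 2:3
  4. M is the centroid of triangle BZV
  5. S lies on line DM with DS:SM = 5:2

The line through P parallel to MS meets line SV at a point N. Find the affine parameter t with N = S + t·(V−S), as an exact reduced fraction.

Assign R = (0, 0), B = (1, 0), V = (0, 1) — the answer is frame-independent, so this choice is without loss of generality.
1. Z lies on line VR with VZ:ZR = 5:4 ⇒ Z = (0, 4/9)
2. D is the midpoint of RZ ⇒ D = (0, 2/9)
3. P lies on line DV with DP:PV = 2:3 ⇒ P = (0, 8/15)
4. M is the centroid of triangle BZV ⇒ M = (1/3, 13/27)
5. S lies on line DM with DS:SM = 5:2 ⇒ S = (5/21, 11/27)
through P parallel to MS: direction (-2/21, -2/27); meets SV at N = (1/7, 29/45)
N = S + t·(V−S) with t = 2/5

t = 2/5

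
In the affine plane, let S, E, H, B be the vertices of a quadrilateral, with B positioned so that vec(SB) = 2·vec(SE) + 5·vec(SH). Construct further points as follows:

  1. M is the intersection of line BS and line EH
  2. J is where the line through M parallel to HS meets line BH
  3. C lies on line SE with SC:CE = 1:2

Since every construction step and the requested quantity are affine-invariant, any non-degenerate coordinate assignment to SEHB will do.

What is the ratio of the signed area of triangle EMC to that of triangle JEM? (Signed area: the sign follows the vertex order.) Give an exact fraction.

Work in coordinates with S = (0, 0), E = (1, 0), H = (0, 1), B = (2, 5).
1. M is the intersection of line BS and line EH ⇒ M = (2/7, 5/7)
2. J is where the line through M parallel to HS meets line BH ⇒ J = (2/7, 11/7)
3. C lies on line SE with SC:CE = 1:2 ⇒ C = (1/3, 0)
2·[EMC] = 10/21, 2·[JEM] = -30/49
[EMC]:[JEM] = 10/21:-30/49 = -7/9

[EMC]:[JEM] = -7/9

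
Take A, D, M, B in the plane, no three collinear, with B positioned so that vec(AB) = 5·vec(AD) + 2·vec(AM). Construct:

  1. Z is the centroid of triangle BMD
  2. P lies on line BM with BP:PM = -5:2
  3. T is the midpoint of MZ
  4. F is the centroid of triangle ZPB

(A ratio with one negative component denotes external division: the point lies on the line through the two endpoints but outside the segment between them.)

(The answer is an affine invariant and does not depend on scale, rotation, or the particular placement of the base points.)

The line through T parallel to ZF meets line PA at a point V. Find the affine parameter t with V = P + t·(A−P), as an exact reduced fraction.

Choose coordinates A = (0, 0), D = (1, 0), M = (0, 1), B = (5, 2).
1. Z is the centroid of triangle BMD ⇒ Z = (2, 1)
2. P lies on line BM with BP:PM = -5:2 ⇒ P = (-10/3, 1/3)
3. T is the midpoint of MZ ⇒ T = (1, 1)
4. F is the centroid of triangle ZPB ⇒ F = (11/9, 10/9)
through T parallel to ZF: direction (-7/9, 1/9); meets PA at V = (80/3, -8/3)
V = P + t·(A−P) with t = 9

t = 9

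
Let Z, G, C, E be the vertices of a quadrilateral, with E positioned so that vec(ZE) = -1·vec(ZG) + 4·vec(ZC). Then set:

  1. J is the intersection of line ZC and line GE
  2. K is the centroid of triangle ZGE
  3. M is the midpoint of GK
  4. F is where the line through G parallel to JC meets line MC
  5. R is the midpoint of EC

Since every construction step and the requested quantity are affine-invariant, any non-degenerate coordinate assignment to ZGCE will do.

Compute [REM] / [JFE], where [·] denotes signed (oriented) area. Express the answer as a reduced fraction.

Choose coordinates Z = (0, 0), G = (1, 0), C = (0, 1), E = (-1, 4).
1. J is the intersection of line ZC and line GE ⇒ J = (0, 2)
2. K is the centroid of triangle ZGE ⇒ K = (0, 4/3)
3. M is the midpoint of GK ⇒ M = (1/2, 2/3)
4. F is where the line through G parallel to JC meets line MC ⇒ F = (1, 1/3)
5. R is the midpoint of EC ⇒ R = (-1/2, 5/2)
2·[REM] = -7/12, 2·[JFE] = 1/3
[REM]:[JFE] = -7/12:1/3 = -7/4

[REM]:[JFE] = -7/4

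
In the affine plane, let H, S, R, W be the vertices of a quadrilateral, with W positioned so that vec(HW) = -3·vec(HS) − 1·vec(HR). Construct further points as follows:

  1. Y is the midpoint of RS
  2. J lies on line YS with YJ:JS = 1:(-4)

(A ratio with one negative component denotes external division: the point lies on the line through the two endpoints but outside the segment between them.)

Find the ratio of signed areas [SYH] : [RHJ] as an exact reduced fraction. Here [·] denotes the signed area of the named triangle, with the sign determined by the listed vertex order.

[SYH]:[RHJ] = 3/2

Set H = (0, 0), S = (1, 0), R = (0, 1), W = (-3, -1); any affine frame gives the same invariant.
1. Y is the midpoint of RS ⇒ Y = (1/2, 1/2)
2. J lies on line YS with YJ:JS = 1:(-4) ⇒ J = (1/3, 2/3)
2·[SYH] = 1/2, 2·[RHJ] = 1/3
[SYH]:[RHJ] = 1/2:1/3 = 3/2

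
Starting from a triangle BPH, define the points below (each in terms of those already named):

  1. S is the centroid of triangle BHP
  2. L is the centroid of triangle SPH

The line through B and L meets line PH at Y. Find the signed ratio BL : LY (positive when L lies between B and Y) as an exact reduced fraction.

BL:LY = 8

Set B = (0, 0), P = (1, 0), H = (0, 1); any affine frame gives the same invariant.
1. S is the centroid of triangle BHP ⇒ S = (1/3, 1/3)
2. L is the centroid of triangle SPH ⇒ L = (4/9, 4/9)
line BL meets PH at Y = (1/2, 1/2)
L = B + t·(Y−B) with t = 8/9, so BL:LY = 8/9:1/9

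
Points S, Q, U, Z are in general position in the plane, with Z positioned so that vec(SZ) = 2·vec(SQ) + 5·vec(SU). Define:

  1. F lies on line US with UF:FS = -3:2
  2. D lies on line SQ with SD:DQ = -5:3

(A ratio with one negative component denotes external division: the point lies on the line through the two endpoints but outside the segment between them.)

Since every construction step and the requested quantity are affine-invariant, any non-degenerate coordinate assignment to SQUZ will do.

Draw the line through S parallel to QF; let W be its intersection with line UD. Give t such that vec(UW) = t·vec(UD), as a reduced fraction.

t = 1/6

Assign S = (0, 0), Q = (1, 0), U = (0, 1), Z = (2, 5) — the answer is frame-independent, so this choice is without loss of generality.
1. F lies on line US with UF:FS = -3:2 ⇒ F = (0, -2)
2. D lies on line SQ with SD:DQ = -5:3 ⇒ D = (5/2, 0)
through S parallel to QF: direction (-1, -2); meets UD at W = (5/12, 5/6)
W = U + t·(D−U) with t = 1/6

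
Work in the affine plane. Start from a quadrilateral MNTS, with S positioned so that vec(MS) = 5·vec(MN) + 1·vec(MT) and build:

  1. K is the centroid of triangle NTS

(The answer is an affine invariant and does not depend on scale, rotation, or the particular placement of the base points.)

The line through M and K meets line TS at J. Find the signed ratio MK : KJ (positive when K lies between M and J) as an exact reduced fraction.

Work in coordinates with M = (0, 0), N = (1, 0), T = (0, 1), S = (5, 1).
1. K is the centroid of triangle NTS ⇒ K = (2, 2/3)
line MK meets TS at J = (3, 1)
K = M + t·(J−M) with t = 2/3, so MK:KJ = 2/3:1/3

MK:KJ = 2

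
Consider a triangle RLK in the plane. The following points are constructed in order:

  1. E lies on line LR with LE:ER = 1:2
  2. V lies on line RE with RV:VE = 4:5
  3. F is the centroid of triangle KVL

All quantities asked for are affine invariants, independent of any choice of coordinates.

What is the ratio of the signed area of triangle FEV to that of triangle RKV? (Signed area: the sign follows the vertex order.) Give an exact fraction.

[FEV]:[RKV] = 5/12

Set R = (0, 0), L = (1, 0), K = (0, 1); any affine frame gives the same invariant.
1. E lies on line LR with LE:ER = 1:2 ⇒ E = (2/3, 0)
2. V lies on line RE with RV:VE = 4:5 ⇒ V = (8/27, 0)
3. F is the centroid of triangle KVL ⇒ F = (35/81, 1/3)
2·[FEV] = -10/81, 2·[RKV] = -8/27
[FEV]:[RKV] = -10/81:-8/27 = 5/12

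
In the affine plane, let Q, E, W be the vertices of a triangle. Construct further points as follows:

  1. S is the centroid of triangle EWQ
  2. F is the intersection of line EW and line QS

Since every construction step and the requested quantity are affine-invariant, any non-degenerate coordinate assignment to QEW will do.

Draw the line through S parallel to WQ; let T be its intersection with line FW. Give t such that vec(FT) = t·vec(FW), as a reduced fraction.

t = 1/3

Assign Q = (0, 0), E = (1, 0), W = (0, 1) — the answer is frame-independent, so this choice is without loss of generality.
1. S is the centroid of triangle EWQ ⇒ S = (1/3, 1/3)
2. F is the intersection of line EW and line QS ⇒ F = (1/2, 1/2)
through S parallel to WQ: direction (0, -1); meets FW at T = (1/3, 2/3)
T = F + t·(W−F) with t = 1/3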